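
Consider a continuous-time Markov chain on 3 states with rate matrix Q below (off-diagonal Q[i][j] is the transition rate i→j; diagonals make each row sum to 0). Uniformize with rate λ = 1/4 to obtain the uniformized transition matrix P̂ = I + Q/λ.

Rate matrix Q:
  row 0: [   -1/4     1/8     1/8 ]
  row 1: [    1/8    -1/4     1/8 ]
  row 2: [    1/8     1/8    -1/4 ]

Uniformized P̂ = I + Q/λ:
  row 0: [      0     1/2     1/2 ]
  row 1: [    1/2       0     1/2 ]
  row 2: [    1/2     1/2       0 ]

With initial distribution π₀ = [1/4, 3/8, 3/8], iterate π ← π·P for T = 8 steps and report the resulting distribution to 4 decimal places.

t=0: π = [0.2500, 0.3750, 0.3750]
t=1: π = [0.3750, 0.3125, 0.3125]
t=2: π = [0.3125, 0.3438, 0.3438]
t=3: π = [0.3438, 0.3281, 0.3281]
t=4: π = [0.3281, 0.3359, 0.3359]
t=5: π = [0.3359, 0.3320, 0.3320]
t=6: π = [0.3320, 0.3340, 0.3340]
t=7: π = [0.3340, 0.3330, 0.3330]
t=8: π = [0.3330, 0.3335, 0.3335]

π = [0.3330, 0.3335, 0.3335]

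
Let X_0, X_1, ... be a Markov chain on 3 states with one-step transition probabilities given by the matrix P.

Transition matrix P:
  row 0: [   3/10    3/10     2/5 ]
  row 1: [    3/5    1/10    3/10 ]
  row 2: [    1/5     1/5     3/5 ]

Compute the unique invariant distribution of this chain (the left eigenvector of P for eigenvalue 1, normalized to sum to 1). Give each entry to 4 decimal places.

π = [0.3158, 0.2105, 0.4737]

Balance equations π_j = Σ_i π_i·P[i][j]:
  π_0 = 3/10·π_0 + 3/5·π_1 + 1/5·π_2
  π_1 = 3/10·π_0 + 1/10·π_1 + 1/5·π_2
  normalize: π_0 + π_1 + π_2 = 1
Solving the linear system gives exactly π = [6/19, 4/19, 9/19].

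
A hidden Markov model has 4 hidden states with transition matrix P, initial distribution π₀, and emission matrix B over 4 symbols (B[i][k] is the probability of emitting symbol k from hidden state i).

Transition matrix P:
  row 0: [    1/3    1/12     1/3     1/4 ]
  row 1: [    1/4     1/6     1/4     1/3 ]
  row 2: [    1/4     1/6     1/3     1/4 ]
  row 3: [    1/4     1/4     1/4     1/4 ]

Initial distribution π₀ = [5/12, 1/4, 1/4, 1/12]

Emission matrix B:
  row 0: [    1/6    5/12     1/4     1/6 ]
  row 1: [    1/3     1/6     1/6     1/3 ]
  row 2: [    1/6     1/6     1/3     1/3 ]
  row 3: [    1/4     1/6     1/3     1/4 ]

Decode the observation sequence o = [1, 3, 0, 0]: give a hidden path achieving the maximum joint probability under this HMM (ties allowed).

t=0: δ = [1.736e-01, 4.167e-02, 4.167e-02, 1.389e-02]  (obs o_0=1)
t=1: δ = [9.645e-03, 4.823e-03, 1.929e-02, 1.085e-02]  ψ = [0, 0, 0, 0]  (obs o_1=3)
t=2: δ = [8.038e-04, 1.072e-03, 1.072e-03, 1.206e-03]  ψ = [2, 2, 2, 2]  (obs o_2=0)
t=3: δ = [5.023e-05, 1.005e-04, 5.954e-05, 8.931e-05]  ψ = [3, 3, 2, 1]  (obs o_3=0)
backtrack: best end state = 1; path = [0, 2, 3, 1]

path = [0, 2, 3, 1]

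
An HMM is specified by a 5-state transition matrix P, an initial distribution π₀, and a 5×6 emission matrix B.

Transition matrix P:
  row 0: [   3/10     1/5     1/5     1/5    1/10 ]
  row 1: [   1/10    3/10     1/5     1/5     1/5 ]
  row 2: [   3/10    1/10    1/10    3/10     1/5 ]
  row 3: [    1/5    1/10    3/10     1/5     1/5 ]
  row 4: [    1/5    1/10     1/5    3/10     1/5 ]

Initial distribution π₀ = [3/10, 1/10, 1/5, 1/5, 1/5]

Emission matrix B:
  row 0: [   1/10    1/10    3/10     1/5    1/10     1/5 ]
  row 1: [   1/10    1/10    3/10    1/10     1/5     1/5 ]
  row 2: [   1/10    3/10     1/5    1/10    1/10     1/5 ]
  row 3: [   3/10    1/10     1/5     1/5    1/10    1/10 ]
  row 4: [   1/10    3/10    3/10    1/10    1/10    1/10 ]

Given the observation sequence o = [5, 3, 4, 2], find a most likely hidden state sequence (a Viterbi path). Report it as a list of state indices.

t=0: δ = [6.000e-02, 2.000e-02, 4.000e-02, 2.000e-02, 2.000e-02]  (obs o_0=5)
t=1: δ = [3.600e-03, 1.200e-03, 1.200e-03, 2.400e-03, 8.000e-04]  ψ = [0, 0, 0, 0, 2]  (obs o_1=3)
t=2: δ = [1.080e-04, 1.440e-04, 7.200e-05, 7.200e-05, 4.800e-05]  ψ = [0, 0, 0, 0, 3]  (obs o_2=4)
t=3: δ = [9.720e-06, 1.296e-05, 5.760e-06, 5.760e-06, 8.640e-06]  ψ = [0, 1, 1, 1, 1]  (obs o_3=2)
backtrack: best end state = 1; path = [0, 0, 1, 1]

path = [0, 0, 1, 1]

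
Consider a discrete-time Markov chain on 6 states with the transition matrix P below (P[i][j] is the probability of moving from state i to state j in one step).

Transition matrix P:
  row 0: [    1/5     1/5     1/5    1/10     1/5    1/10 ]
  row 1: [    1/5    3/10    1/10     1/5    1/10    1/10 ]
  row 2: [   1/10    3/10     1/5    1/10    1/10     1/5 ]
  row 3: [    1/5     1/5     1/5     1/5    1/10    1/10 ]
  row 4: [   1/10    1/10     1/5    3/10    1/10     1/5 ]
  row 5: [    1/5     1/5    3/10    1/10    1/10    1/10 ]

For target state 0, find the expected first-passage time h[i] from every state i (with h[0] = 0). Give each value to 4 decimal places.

h = [0.0000, 5.7820, 6.4309, 5.8469, 6.4439, 5.9053]

First-step conditioning: h[0] = 0; for i ≠ 0, h[i] = 1 + Σ_k P[i][k]·h[k].
  h[1] = 1 + 3/10·h[1] + 1/10·h[2] + 1/5·h[3] + 1/10·h[4] + 1/10·h[5]
  h[2] = 1 + 3/10·h[1] + 1/5·h[2] + 1/10·h[3] + 1/10·h[4] + 1/5·h[5]
  h[3] = 1 + 1/5·h[1] + 1/5·h[2] + 1/5·h[3] + 1/10·h[4] + 1/10·h[5]
  h[4] = 1 + 1/10·h[1] + 1/5·h[2] + 3/10·h[3] + 1/10·h[4] + 1/5·h[5]
  h[5] = 1 + 1/5·h[1] + 3/10·h[2] + 1/10·h[3] + 1/10·h[4] + 1/10·h[5]
Solving the 5×5 linear system over states ≠ 0 gives exactly h = [0, 8910/1541, 9910/1541, 9010/1541, 9930/1541, 9100/1541] (h[0] = 0 is the target).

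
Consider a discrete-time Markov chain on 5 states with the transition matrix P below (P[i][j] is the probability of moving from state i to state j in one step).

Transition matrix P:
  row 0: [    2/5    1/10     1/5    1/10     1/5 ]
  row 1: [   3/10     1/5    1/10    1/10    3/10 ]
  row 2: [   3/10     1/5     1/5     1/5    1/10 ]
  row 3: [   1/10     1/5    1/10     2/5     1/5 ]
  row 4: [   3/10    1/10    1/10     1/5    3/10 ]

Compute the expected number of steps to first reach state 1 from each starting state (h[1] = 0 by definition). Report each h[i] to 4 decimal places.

First-step conditioning: h[1] = 0; for i ≠ 1, h[i] = 1 + Σ_k P[i][k]·h[k].
  h[0] = 1 + 2/5·h[0] + 1/5·h[2] + 1/10·h[3] + 1/5·h[4]
  h[2] = 1 + 3/10·h[0] + 1/5·h[2] + 1/5·h[3] + 1/10·h[4]
  h[3] = 1 + 1/10·h[0] + 1/10·h[2] + 2/5·h[3] + 1/5·h[4]
  h[4] = 1 + 3/10·h[0] + 1/10·h[2] + 1/5·h[3] + 3/10·h[4]
Solving the 4×4 linear system over states ≠ 1 gives exactly h = [1262/171, 0, 1120/171, 58/9, 140/19] (h[1] = 0 is the target).

h = [7.3801, 0.0000, 6.5497, 6.4444, 7.3684]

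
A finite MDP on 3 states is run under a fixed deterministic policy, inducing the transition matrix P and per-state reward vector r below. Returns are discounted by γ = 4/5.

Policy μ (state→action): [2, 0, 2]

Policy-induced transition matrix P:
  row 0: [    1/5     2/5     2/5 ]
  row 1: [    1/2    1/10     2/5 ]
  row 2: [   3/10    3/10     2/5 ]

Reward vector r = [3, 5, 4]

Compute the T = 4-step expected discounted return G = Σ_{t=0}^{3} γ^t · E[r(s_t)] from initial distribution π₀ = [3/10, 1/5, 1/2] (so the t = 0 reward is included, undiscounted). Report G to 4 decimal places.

G = 11.6350

t=0: π = [0.3000, 0.2000, 0.5000], E[r] = 3.9000, γ^t·E[r] = 3.900000, running G = 3.900000
t=1: π = [0.3100, 0.2900, 0.4000], E[r] = 3.9800, γ^t·E[r] = 3.184000, running G = 7.084000
t=2: π = [0.3270, 0.2730, 0.4000], E[r] = 3.9460, γ^t·E[r] = 2.525440, running G = 9.609440
t=3: π = [0.3219, 0.2781, 0.4000], E[r] = 3.9562, γ^t·E[r] = 2.025574, running G = 11.635014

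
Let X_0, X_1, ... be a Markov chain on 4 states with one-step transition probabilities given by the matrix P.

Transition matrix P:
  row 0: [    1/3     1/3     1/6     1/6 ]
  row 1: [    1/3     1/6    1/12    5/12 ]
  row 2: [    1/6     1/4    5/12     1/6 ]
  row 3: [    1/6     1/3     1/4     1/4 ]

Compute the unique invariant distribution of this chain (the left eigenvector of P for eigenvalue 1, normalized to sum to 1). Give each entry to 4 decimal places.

Balance equations π_j = Σ_i π_i·P[i][j]:
  π_0 = 1/3·π_0 + 1/3·π_1 + 1/6·π_2 + 1/6·π_3
  π_1 = 1/3·π_0 + 1/6·π_1 + 1/4·π_2 + 1/3·π_3
  π_2 = 1/6·π_0 + 1/12·π_1 + 5/12·π_2 + 1/4·π_3
  normalize: π_0 + π_1 + π_2 + π_3 = 1
Solving the linear system gives exactly π = [175/689, 186/689, 152/689, 176/689].

π = [0.2540, 0.2700, 0.2206, 0.2554]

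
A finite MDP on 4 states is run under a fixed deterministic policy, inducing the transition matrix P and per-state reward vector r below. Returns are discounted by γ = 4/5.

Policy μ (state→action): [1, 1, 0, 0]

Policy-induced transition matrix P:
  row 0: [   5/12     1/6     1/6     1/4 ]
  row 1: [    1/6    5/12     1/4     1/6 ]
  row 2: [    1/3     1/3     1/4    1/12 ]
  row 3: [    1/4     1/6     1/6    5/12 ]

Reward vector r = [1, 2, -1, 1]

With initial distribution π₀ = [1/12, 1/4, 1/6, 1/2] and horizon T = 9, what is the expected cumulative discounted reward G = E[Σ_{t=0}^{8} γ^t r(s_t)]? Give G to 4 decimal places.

G = 3.7631

t=0: π = [0.0833, 0.2500, 0.1667, 0.5000], E[r] = 0.9167, γ^t·E[r] = 0.916667, running G = 0.916667
t=1: π = [0.2569, 0.2569, 0.2014, 0.2847], E[r] = 0.8542, γ^t·E[r] = 0.683333, running G = 1.600000
t=2: π = [0.2882, 0.2645, 0.2049, 0.2425], E[r] = 0.8547, γ^t·E[r] = 0.547037, running G = 2.147037
t=3: π = [0.2931, 0.2669, 0.2058, 0.2342], E[r] = 0.8554, γ^t·E[r] = 0.437951, running G = 2.584988
t=4: π = [0.2937, 0.2677, 0.2061, 0.2325], E[r] = 0.8556, γ^t·E[r] = 0.350444, running G = 2.935432
t=5: π = [0.2938, 0.2679, 0.2061, 0.2321], E[r] = 0.8556, γ^t·E[r] = 0.280377, running G = 3.215809
t=6: π = [0.2938, 0.2680, 0.2062, 0.2320], E[r] = 0.8557, γ^t·E[r] = 0.224306, running G = 3.440115
t=7: π = [0.2938, 0.2680, 0.2062, 0.2320], E[r] = 0.8557, γ^t·E[r] = 0.179446, running G = 3.619561
t=8: π = [0.2938, 0.2680, 0.2062, 0.2320], E[r] = 0.8557, γ^t·E[r] = 0.143557, running G = 3.763119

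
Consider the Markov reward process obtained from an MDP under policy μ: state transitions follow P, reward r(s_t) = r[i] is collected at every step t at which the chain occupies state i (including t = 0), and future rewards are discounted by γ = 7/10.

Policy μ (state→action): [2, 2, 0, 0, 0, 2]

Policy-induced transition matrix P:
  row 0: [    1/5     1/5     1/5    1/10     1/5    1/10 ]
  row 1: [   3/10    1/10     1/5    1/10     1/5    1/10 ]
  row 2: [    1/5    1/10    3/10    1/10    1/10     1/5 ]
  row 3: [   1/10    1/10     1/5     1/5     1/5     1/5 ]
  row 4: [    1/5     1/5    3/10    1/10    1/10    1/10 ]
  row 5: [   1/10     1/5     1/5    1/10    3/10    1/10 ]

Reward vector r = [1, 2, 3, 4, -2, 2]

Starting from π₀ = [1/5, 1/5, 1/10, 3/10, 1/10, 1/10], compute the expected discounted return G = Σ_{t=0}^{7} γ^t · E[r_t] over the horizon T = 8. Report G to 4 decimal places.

t=0: π = [0.2000, 0.2000, 0.1000, 0.3000, 0.1000, 0.1000], E[r] = 2.1000, γ^t·E[r] = 2.100000, running G = 2.100000
t=1: π = [0.1800, 0.1400, 0.2200, 0.1300, 0.1900, 0.1400], E[r] = 1.5400, γ^t·E[r] = 1.078000, running G = 3.178000
t=2: π = [0.1870, 0.1510, 0.2410, 0.1130, 0.1730, 0.1350], E[r] = 1.5880, γ^t·E[r] = 0.778120, running G = 3.956120
t=3: π = [0.1903, 0.1495, 0.2414, 0.1113, 0.1721, 0.1354], E[r] = 1.5853, γ^t·E[r] = 0.543758, running G = 4.499878
t=4: π = [0.1903, 0.1498, 0.2414, 0.1111, 0.1722, 0.1353], E[r] = 1.5846, γ^t·E[r] = 0.380455, running G = 4.880333
t=5: π = [0.1903, 0.1498, 0.2414, 0.1111, 0.1722, 0.1352], E[r] = 1.5846, γ^t·E[r] = 0.266315, running G = 5.146648
t=6: π = [0.1903, 0.1498, 0.2414, 0.1111, 0.1722, 0.1352], E[r] = 1.5845, γ^t·E[r] = 0.186420, running G = 5.333069
t=7: π = [0.1903, 0.1498, 0.2414, 0.1111, 0.1722, 0.1352], E[r] = 1.5845, γ^t·E[r] = 0.130494, running G = 5.463563

G = 5.4636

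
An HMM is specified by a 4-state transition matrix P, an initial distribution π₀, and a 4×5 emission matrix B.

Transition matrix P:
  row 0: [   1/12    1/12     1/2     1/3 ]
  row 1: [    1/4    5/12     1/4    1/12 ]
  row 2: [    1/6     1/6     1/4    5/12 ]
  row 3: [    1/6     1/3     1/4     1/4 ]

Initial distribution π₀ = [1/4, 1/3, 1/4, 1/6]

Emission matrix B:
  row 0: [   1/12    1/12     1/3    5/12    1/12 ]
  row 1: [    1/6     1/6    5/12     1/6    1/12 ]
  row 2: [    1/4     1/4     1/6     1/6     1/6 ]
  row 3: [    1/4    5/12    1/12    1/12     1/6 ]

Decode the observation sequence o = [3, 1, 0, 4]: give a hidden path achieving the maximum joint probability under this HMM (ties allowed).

t=0: δ = [1.042e-01, 5.556e-02, 4.167e-02, 1.389e-02]  (obs o_0=3)
t=1: δ = [1.157e-03, 3.858e-03, 1.302e-02, 1.447e-02]  ψ = [1, 1, 0, 0]  (obs o_1=1)
t=2: δ = [2.009e-04, 8.038e-04, 9.042e-04, 1.356e-03]  ψ = [3, 3, 3, 2]  (obs o_2=0)
t=3: δ = [1.884e-05, 3.768e-05, 5.651e-05, 6.279e-05]  ψ = [3, 3, 3, 2]  (obs o_3=4)
backtrack: best end state = 3; path = [0, 3, 2, 3]

path = [0, 3, 2, 3]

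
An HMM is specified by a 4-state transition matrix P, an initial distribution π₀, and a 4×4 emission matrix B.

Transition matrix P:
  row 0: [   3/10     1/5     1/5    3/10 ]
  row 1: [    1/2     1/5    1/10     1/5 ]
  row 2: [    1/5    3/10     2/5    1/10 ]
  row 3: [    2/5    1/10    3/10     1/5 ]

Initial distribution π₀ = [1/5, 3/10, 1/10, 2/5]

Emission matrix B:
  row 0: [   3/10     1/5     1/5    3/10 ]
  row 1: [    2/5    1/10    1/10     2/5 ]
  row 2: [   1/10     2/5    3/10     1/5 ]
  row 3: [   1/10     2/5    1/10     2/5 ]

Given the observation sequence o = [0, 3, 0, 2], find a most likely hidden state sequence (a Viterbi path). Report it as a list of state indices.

t=0: δ = [6.000e-02, 1.200e-01, 1.000e-02, 4.000e-02]  (obs o_0=0)
t=1: δ = [1.800e-02, 9.600e-03, 2.400e-03, 9.600e-03]  ψ = [1, 1, 0, 1]  (obs o_1=3)
t=2: δ = [1.620e-03, 1.440e-03, 3.600e-04, 5.400e-04]  ψ = [0, 0, 0, 0]  (obs o_2=0)
t=3: δ = [1.440e-04, 3.240e-05, 9.720e-05, 4.860e-05]  ψ = [1, 0, 0, 0]  (obs o_3=2)
backtrack: best end state = 0; path = [1, 0, 1, 0]

path = [1, 0, 1, 0]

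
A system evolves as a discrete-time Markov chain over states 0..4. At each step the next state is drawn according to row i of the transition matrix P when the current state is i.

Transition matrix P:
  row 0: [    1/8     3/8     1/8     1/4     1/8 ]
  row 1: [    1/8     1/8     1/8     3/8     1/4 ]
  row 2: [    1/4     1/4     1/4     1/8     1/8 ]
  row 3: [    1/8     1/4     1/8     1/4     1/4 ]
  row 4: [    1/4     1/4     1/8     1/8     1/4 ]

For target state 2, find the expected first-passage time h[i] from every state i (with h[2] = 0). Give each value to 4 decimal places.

h = [8.0000, 8.0000, 0.0000, 8.0000, 8.0000]

First-step conditioning: h[2] = 0; for i ≠ 2, h[i] = 1 + Σ_k P[i][k]·h[k].
  h[0] = 1 + 1/8·h[0] + 3/8·h[1] + 1/4·h[3] + 1/8·h[4]
  h[1] = 1 + 1/8·h[0] + 1/8·h[1] + 3/8·h[3] + 1/4·h[4]
  h[3] = 1 + 1/8·h[0] + 1/4·h[1] + 1/4·h[3] + 1/4·h[4]
  h[4] = 1 + 1/4·h[0] + 1/4·h[1] + 1/8·h[3] + 1/4·h[4]
Solving the 4×4 linear system over states ≠ 2 gives exactly h = [8, 8, 0, 8, 8] (h[2] = 0 is the target).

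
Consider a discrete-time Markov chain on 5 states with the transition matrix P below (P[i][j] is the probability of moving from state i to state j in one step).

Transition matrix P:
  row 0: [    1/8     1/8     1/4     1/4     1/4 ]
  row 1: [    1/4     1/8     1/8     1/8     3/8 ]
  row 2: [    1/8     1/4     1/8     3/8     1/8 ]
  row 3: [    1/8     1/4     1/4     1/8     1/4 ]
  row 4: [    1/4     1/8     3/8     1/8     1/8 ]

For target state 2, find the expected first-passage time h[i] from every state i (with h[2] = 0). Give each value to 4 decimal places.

First-step conditioning: h[2] = 0; for i ≠ 2, h[i] = 1 + Σ_k P[i][k]·h[k].
  h[0] = 1 + 1/8·h[0] + 1/8·h[1] + 1/4·h[3] + 1/4·h[4]
  h[1] = 1 + 1/4·h[0] + 1/8·h[1] + 1/8·h[3] + 3/8·h[4]
  h[3] = 1 + 1/8·h[0] + 1/4·h[1] + 1/8·h[3] + 1/4·h[4]
  h[4] = 1 + 1/4·h[0] + 1/8·h[1] + 1/8·h[3] + 1/8·h[4]
Solving the 4×4 linear system over states ≠ 2 gives exactly h = [329/86, 365/86, 0, 333/86, 146/43] (h[2] = 0 is the target).

h = [3.8256, 4.2442, 0.0000, 3.8721, 3.3953]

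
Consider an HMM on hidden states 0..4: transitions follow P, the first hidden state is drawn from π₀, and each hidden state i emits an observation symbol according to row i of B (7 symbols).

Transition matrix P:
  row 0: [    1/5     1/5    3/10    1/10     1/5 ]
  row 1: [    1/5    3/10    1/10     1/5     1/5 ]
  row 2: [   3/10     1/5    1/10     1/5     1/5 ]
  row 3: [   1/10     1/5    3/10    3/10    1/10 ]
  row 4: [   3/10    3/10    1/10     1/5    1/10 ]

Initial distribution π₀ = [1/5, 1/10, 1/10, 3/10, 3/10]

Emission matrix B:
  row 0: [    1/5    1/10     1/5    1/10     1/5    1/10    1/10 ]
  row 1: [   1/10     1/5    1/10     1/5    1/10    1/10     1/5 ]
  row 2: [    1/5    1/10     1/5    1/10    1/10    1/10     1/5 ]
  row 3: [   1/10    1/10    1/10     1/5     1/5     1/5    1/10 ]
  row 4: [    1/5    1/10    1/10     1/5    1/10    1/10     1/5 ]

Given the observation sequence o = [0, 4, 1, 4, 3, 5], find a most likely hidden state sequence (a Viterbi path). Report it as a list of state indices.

t=0: δ = [4.000e-02, 1.000e-02, 2.000e-02, 3.000e-02, 6.000e-02]  (obs o_0=0)
t=1: δ = [3.600e-03, 1.800e-03, 1.200e-03, 2.400e-03, 8.000e-04]  ψ = [4, 4, 0, 4, 0]  (obs o_1=4)
t=2: δ = [7.200e-05, 1.440e-04, 1.080e-04, 7.200e-05, 7.200e-05]  ψ = [0, 0, 0, 3, 0]  (obs o_2=1)
t=3: δ = [6.480e-06, 4.320e-06, 2.160e-06, 5.760e-06, 2.880e-06]  ψ = [2, 1, 0, 1, 1]  (obs o_3=4)
t=4: δ = [1.296e-07, 2.592e-07, 1.944e-07, 3.456e-07, 2.592e-07]  ψ = [0, 0, 0, 3, 0]  (obs o_4=3)
t=5: δ = [7.776e-09, 7.776e-09, 1.037e-08, 2.074e-08, 5.184e-09]  ψ = [4, 1, 3, 3, 1]  (obs o_5=5)
backtrack: best end state = 3; path = [4, 0, 1, 3, 3, 3]

path = [4, 0, 1, 3, 3, 3]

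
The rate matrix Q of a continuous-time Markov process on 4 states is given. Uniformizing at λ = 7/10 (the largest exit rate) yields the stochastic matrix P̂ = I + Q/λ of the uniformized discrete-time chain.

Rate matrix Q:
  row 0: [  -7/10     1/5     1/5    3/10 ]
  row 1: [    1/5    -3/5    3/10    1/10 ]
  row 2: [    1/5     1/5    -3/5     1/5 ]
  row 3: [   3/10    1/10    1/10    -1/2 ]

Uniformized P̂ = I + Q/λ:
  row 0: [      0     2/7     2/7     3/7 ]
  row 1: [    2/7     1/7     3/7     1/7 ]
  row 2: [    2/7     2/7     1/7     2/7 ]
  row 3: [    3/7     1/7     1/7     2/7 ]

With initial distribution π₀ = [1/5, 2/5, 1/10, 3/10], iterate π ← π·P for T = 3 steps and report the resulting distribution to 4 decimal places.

t=0: π = [0.2000, 0.4000, 0.1000, 0.3000]
t=1: π = [0.2714, 0.1857, 0.2857, 0.2571]
t=2: π = [0.2449, 0.2224, 0.2347, 0.2980]
t=3: π = [0.2583, 0.2114, 0.2414, 0.2889]

π = [0.2583, 0.2114, 0.2414, 0.2889]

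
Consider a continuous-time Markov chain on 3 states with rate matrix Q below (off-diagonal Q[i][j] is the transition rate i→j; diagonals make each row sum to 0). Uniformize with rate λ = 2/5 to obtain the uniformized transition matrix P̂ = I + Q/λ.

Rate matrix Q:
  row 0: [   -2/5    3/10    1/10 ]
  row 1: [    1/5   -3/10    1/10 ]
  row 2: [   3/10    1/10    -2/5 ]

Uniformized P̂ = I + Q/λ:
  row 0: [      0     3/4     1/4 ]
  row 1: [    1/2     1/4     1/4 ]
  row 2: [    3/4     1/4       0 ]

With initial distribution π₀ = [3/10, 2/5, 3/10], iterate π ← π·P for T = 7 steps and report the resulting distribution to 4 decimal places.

t=0: π = [0.3000, 0.4000, 0.3000]
t=1: π = [0.4250, 0.4000, 0.1750]
t=2: π = [0.3313, 0.4625, 0.2063]
t=3: π = [0.3859, 0.4156, 0.1984]
t=4: π = [0.3566, 0.4430, 0.2004]
t=5: π = [0.3718, 0.4283, 0.1999]
t=6: π = [0.3641, 0.4359, 0.2000]
t=7: π = [0.3680, 0.4320, 0.2000]

π = [0.3680, 0.4320, 0.2000]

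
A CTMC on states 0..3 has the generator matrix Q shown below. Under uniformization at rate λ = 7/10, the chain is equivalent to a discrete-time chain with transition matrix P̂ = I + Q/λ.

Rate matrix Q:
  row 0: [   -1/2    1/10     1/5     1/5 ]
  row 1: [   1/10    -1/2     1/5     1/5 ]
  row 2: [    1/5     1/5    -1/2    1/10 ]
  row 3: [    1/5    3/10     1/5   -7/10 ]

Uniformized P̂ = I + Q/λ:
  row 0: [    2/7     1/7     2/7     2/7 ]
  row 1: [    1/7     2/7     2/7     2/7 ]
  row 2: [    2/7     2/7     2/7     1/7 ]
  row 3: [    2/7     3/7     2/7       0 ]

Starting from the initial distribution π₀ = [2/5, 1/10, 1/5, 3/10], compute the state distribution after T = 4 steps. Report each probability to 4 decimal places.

t=0: π = [0.4000, 0.1000, 0.2000, 0.3000]
t=1: π = [0.2714, 0.2714, 0.2857, 0.1714]
t=2: π = [0.2469, 0.2714, 0.2857, 0.1959]
t=3: π = [0.2469, 0.2784, 0.2857, 0.1889]
t=4: π = [0.2459, 0.2774, 0.2857, 0.1909]

π = [0.2459, 0.2774, 0.2857, 0.1909]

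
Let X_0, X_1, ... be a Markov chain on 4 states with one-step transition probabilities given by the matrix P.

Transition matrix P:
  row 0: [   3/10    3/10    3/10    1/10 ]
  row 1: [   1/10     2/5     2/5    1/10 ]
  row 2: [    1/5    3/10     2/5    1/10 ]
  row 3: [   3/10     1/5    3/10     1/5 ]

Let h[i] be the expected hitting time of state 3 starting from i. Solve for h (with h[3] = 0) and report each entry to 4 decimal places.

h = [10.0000, 10.0000, 10.0000, 0.0000]

First-step conditioning: h[3] = 0; for i ≠ 3, h[i] = 1 + Σ_k P[i][k]·h[k].
  h[0] = 1 + 3/10·h[0] + 3/10·h[1] + 3/10·h[2]
  h[1] = 1 + 1/10·h[0] + 2/5·h[1] + 2/5·h[2]
  h[2] = 1 + 1/5·h[0] + 3/10·h[1] + 2/5·h[2]
Solving the 3×3 linear system over states ≠ 3 gives exactly h = [10, 10, 10, 0] (h[3] = 0 is the target).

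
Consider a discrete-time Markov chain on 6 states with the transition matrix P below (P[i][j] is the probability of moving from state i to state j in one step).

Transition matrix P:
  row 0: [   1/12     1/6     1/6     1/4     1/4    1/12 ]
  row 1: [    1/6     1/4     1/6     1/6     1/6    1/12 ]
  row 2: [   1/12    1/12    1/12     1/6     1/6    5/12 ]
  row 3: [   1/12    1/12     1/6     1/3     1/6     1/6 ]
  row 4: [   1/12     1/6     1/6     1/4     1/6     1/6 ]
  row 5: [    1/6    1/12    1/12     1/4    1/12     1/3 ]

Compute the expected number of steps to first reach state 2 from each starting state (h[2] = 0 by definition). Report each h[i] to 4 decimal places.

First-step conditioning: h[2] = 0; for i ≠ 2, h[i] = 1 + Σ_k P[i][k]·h[k].
  h[0] = 1 + 1/12·h[0] + 1/6·h[1] + 1/4·h[3] + 1/4·h[4] + 1/12·h[5]
  h[1] = 1 + 1/6·h[0] + 1/4·h[1] + 1/6·h[3] + 1/6·h[4] + 1/12·h[5]
  h[3] = 1 + 1/12·h[0] + 1/12·h[1] + 1/3·h[3] + 1/6·h[4] + 1/6·h[5]
  h[4] = 1 + 1/12·h[0] + 1/6·h[1] + 1/4·h[3] + 1/6·h[4] + 1/6·h[5]
  h[5] = 1 + 1/6·h[0] + 1/12·h[1] + 1/4·h[3] + 1/12·h[4] + 1/3·h[5]
Solving the 5×5 linear system over states ≠ 2 gives exactly h = [57028/8747, 56936/8747, 0, 57560/8747, 57508/8747, 63268/8747] (h[2] = 0 is the target).

h = [6.5197, 6.5092, 0.0000, 6.5805, 6.5746, 7.2331]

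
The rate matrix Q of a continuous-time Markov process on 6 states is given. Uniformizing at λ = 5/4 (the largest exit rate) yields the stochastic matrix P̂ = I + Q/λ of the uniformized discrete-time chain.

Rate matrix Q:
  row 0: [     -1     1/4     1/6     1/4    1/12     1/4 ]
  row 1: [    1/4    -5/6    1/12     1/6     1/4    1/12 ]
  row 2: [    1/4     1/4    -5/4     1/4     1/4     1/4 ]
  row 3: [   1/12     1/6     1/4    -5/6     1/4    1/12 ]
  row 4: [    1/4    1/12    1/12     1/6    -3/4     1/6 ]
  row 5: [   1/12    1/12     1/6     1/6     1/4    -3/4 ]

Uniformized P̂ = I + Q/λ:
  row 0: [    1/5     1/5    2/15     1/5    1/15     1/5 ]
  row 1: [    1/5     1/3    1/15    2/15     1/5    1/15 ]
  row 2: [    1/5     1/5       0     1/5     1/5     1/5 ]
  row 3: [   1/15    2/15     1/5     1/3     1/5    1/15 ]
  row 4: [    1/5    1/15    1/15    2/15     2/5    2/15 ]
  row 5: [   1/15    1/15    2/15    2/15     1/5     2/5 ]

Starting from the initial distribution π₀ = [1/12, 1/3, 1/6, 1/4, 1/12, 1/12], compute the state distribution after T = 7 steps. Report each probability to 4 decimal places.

t=0: π = [0.0833, 0.3333, 0.1667, 0.2500, 0.0833, 0.0833]
t=1: π = [0.1556, 0.2056, 0.1000, 0.2000, 0.2056, 0.1333]
t=2: π = [0.1556, 0.1689, 0.1059, 0.1904, 0.2204, 0.1589]
t=3: π = [0.1534, 0.1593, 0.1060, 0.1888, 0.2233, 0.1692]
t=4: π = [0.1523, 0.1563, 0.1063, 0.1884, 0.2242, 0.1725]
t=5: π = [0.1519, 0.1554, 0.1064, 0.1882, 0.2245, 0.1736]
t=6: π = [0.1518, 0.1551, 0.1064, 0.1882, 0.2247, 0.1739]
t=7: π = [0.1517, 0.1550, 0.1064, 0.1882, 0.2247, 0.1740]

π = [0.1517, 0.1550, 0.1064, 0.1882, 0.2247, 0.1740]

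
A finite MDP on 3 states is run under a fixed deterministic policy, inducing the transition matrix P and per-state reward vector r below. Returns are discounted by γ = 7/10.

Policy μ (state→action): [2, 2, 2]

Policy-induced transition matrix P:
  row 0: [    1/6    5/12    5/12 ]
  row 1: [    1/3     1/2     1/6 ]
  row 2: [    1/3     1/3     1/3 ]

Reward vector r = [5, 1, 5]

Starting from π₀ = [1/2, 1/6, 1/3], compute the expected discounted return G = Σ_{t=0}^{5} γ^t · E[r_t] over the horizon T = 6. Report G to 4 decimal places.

G = 10.7991

t=0: π = [0.5000, 0.1667, 0.3333], E[r] = 4.3333, γ^t·E[r] = 4.333333, running G = 4.333333
t=1: π = [0.2500, 0.4028, 0.3472], E[r] = 3.3889, γ^t·E[r] = 2.372222, running G = 6.705556
t=2: π = [0.2917, 0.4213, 0.2870], E[r] = 3.3148, γ^t·E[r] = 1.624259, running G = 8.329815
t=3: π = [0.2847, 0.4279, 0.2874], E[r] = 3.2886, γ^t·E[r] = 1.127983, running G = 9.457798
t=4: π = [0.2859, 0.4284, 0.2858], E[r] = 3.2865, γ^t·E[r] = 0.789094, running G = 10.246892
t=5: π = [0.2857, 0.4286, 0.2858], E[r] = 3.2858, γ^t·E[r] = 0.552243, running G = 10.799135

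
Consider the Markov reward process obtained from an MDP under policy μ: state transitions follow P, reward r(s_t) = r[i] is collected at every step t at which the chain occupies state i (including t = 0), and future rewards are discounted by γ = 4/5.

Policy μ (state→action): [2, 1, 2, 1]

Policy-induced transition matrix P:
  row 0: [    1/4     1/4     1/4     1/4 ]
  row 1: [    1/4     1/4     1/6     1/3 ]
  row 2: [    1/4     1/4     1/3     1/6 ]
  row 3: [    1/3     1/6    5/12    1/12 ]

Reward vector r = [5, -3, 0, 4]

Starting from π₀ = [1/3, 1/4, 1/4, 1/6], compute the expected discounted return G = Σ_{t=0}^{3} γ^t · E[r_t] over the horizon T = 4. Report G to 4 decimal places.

t=0: π = [0.3333, 0.2500, 0.2500, 0.1667], E[r] = 1.5833, γ^t·E[r] = 1.583333, running G = 1.583333
t=1: π = [0.2639, 0.2361, 0.2778, 0.2222], E[r] = 1.5000, γ^t·E[r] = 1.200000, running G = 2.783333
t=2: π = [0.2685, 0.2315, 0.2905, 0.2095], E[r] = 1.4861, γ^t·E[r] = 0.951111, running G = 3.734444
t=3: π = [0.2675, 0.2325, 0.2898, 0.2102], E[r] = 1.4803, γ^t·E[r] = 0.757926, running G = 4.492370

G = 4.4924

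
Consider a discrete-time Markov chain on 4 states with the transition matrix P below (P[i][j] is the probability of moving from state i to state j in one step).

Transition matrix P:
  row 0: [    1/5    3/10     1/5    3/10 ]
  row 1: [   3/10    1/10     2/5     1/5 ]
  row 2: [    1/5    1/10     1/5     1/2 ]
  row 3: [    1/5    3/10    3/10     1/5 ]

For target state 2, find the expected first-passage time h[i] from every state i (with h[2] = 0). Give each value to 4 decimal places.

h = [3.6364, 3.0579, 0.0000, 3.3058]

First-step conditioning: h[2] = 0; for i ≠ 2, h[i] = 1 + Σ_k P[i][k]·h[k].
  h[0] = 1 + 1/5·h[0] + 3/10·h[1] + 3/10·h[3]
  h[1] = 1 + 3/10·h[0] + 1/10·h[1] + 1/5·h[3]
  h[3] = 1 + 1/5·h[0] + 3/10·h[1] + 1/5·h[3]
Solving the 3×3 linear system over states ≠ 2 gives exactly h = [40/11, 370/121, 0, 400/121] (h[2] = 0 is the target).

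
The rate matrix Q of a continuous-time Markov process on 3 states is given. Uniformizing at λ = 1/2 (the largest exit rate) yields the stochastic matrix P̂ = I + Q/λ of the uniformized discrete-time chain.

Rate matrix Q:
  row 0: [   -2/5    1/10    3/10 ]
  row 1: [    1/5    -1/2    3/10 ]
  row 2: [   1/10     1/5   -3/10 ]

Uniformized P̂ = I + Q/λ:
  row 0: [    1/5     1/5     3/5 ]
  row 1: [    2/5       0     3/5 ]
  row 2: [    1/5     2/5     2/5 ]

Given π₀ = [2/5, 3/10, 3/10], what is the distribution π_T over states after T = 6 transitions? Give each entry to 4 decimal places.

π = [0.2499, 0.2501, 0.5000]

t=0: π = [0.4000, 0.3000, 0.3000]
t=1: π = [0.2600, 0.2000, 0.5400]
t=2: π = [0.2400, 0.2680, 0.4920]
t=3: π = [0.2536, 0.2448, 0.5016]
t=4: π = [0.2490, 0.2514, 0.4997]
t=5: π = [0.2503, 0.2497, 0.5001]
t=6: π = [0.2499, 0.2501, 0.5000]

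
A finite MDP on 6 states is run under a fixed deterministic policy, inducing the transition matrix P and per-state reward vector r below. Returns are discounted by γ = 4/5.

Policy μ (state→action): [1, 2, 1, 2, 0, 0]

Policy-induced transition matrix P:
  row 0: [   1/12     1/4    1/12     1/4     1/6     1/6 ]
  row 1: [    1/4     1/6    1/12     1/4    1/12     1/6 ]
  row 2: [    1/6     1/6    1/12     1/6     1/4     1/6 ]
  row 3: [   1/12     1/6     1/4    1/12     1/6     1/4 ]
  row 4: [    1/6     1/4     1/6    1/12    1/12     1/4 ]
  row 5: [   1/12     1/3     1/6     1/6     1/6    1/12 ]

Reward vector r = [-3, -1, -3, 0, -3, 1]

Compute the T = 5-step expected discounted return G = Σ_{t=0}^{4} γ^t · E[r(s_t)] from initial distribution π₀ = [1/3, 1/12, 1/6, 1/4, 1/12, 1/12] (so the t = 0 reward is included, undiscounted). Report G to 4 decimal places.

G = -4.8762

t=0: π = [0.3333, 0.0833, 0.1667, 0.2500, 0.0833, 0.0833], E[r] = -1.7500, γ^t·E[r] = -1.750000, running G = -1.750000
t=1: π = [0.1181, 0.2153, 0.1389, 0.1736, 0.1667, 0.1875], E[r] = -1.2986, γ^t·E[r] = -1.038889, running G = -2.788889
t=2: π = [0.1447, 0.2216, 0.1418, 0.1661, 0.1464, 0.1794], E[r] = -1.3409, γ^t·E[r] = -0.858148, running G = -3.647037
t=3: π = [0.1443, 0.2208, 0.1382, 0.1712, 0.1478, 0.1778], E[r] = -1.3339, γ^t·E[r] = -0.682938, running G = -4.329975
t=4: π = [0.1440, 0.2206, 0.1390, 0.1705, 0.1475, 0.1784], E[r] = -1.3335, γ^t·E[r] = -0.546184, running G = -4.876160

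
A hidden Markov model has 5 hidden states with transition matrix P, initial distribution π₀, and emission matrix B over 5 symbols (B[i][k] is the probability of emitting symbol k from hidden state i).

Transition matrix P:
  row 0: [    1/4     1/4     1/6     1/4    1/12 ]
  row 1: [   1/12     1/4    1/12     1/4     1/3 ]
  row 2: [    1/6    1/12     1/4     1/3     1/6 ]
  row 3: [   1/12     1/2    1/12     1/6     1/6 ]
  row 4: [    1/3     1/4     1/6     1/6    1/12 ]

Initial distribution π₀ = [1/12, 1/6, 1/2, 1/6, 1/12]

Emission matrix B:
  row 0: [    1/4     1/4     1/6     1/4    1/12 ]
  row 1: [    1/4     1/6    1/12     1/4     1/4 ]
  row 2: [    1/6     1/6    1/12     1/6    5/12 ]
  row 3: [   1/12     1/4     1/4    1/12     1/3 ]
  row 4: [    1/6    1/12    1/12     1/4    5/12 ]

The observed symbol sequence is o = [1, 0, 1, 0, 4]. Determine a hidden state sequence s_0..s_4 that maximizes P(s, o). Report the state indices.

t=0: δ = [2.083e-02, 2.778e-02, 8.333e-02, 4.167e-02, 6.944e-03]  (obs o_0=1)
t=1: δ = [3.472e-03, 5.208e-03, 3.472e-03, 2.315e-03, 2.315e-03]  ψ = [2, 3, 2, 2, 2]  (obs o_1=0)
t=2: δ = [2.170e-04, 2.170e-04, 1.447e-04, 3.255e-04, 1.447e-04]  ψ = [0, 1, 2, 1, 1]  (obs o_2=1)
t=3: δ = [1.356e-05, 4.069e-05, 6.028e-06, 4.521e-06, 1.206e-05]  ψ = [0, 3, 0, 0, 1]  (obs o_3=0)
t=4: δ = [3.349e-07, 2.543e-06, 1.413e-06, 3.391e-06, 5.651e-06]  ψ = [4, 1, 1, 1, 1]  (obs o_4=4)
backtrack: best end state = 4; path = [3, 1, 3, 1, 4]

path = [3, 1, 3, 1, 4]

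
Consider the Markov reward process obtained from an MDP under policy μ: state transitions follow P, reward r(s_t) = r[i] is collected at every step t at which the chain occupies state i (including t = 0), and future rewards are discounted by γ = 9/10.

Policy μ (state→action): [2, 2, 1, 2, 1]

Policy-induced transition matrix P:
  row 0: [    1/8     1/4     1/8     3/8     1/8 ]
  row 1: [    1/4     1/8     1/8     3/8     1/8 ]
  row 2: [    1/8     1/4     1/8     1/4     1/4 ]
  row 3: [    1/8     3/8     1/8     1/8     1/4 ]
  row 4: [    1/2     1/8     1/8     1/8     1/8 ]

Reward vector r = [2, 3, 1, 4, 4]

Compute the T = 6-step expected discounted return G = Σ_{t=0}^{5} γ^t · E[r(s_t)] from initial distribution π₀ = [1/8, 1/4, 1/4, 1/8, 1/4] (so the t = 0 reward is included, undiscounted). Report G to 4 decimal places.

t=0: π = [0.1250, 0.2500, 0.2500, 0.1250, 0.2500], E[r] = 2.7500, γ^t·E[r] = 2.750000, running G = 2.750000
t=1: π = [0.2500, 0.2031, 0.1250, 0.2500, 0.1719], E[r] = 2.9219, γ^t·E[r] = 2.629688, running G = 5.379688
t=2: π = [0.2148, 0.2344, 0.1250, 0.2539, 0.1719], E[r] = 2.9609, γ^t·E[r] = 2.398359, running G = 7.778047
t=3: π = [0.2188, 0.2310, 0.1250, 0.2529, 0.1724], E[r] = 2.9565, γ^t·E[r] = 2.155320, running G = 9.933367
t=4: π = [0.2185, 0.2312, 0.1250, 0.2531, 0.1722], E[r] = 2.9568, γ^t·E[r] = 1.939948, running G = 11.873315
t=5: π = [0.2185, 0.2312, 0.1250, 0.2531, 0.1723], E[r] = 2.9568, γ^t·E[r] = 1.745971, running G = 13.619286

G = 13.6193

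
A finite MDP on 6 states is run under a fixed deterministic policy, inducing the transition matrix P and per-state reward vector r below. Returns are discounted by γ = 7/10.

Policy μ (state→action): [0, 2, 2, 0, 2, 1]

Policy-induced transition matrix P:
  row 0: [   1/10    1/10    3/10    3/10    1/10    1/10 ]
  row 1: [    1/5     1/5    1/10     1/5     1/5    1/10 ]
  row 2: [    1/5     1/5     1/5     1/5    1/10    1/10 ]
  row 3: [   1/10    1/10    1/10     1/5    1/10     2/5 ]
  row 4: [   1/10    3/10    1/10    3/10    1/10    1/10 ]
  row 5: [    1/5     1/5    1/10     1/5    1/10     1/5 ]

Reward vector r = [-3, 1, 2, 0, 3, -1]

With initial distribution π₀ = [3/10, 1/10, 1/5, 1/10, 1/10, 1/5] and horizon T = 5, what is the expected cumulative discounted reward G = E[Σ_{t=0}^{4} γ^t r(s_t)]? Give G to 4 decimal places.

t=0: π = [0.3000, 0.1000, 0.2000, 0.1000, 0.1000, 0.2000], E[r] = -0.3000, γ^t·E[r] = -0.300000, running G = -0.300000
t=1: π = [0.1500, 0.1700, 0.1800, 0.2400, 0.1100, 0.1500], E[r] = 0.2600, γ^t·E[r] = 0.182000, running G = -0.118000
t=2: π = [0.1500, 0.1720, 0.1480, 0.2260, 0.1170, 0.1870], E[r] = 0.1820, γ^t·E[r] = 0.089180, running G = -0.028820
t=3: π = [0.1507, 0.1741, 0.1448, 0.2267, 0.1172, 0.1865], E[r] = 0.1767, γ^t·E[r] = 0.060608, running G = 0.031788
t=4: π = [0.1505, 0.1740, 0.1446, 0.2268, 0.1174, 0.1867], E[r] = 0.1772, γ^t·E[r] = 0.042539, running G = 0.074327

G = 0.0743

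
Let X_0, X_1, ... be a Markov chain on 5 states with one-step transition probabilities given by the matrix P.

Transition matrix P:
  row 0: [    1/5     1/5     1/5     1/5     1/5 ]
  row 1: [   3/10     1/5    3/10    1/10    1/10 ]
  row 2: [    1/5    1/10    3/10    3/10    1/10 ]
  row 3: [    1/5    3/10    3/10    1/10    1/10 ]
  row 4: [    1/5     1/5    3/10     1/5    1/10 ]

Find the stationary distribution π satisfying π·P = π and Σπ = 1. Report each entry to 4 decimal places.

π = [0.2191, 0.1912, 0.2781, 0.1897, 0.1219]

Balance equations π_j = Σ_i π_i·P[i][j]:
  π_0 = 1/5·π_0 + 3/10·π_1 + 1/5·π_2 + 1/5·π_3 + 1/5·π_4
  π_1 = 1/5·π_0 + 1/5·π_1 + 1/10·π_2 + 3/10·π_3 + 1/5·π_4
  π_2 = 1/5·π_0 + 3/10·π_1 + 3/10·π_2 + 3/10·π_3 + 3/10·π_4
  π_3 = 1/5·π_0 + 1/10·π_1 + 3/10·π_2 + 1/10·π_3 + 1/5·π_4
  normalize: π_0 + π_1 + π_2 + π_3 + π_4 = 1
Solving the linear system gives exactly π = [243/1109, 212/1109, 1542/5545, 1052/5545, 676/5545].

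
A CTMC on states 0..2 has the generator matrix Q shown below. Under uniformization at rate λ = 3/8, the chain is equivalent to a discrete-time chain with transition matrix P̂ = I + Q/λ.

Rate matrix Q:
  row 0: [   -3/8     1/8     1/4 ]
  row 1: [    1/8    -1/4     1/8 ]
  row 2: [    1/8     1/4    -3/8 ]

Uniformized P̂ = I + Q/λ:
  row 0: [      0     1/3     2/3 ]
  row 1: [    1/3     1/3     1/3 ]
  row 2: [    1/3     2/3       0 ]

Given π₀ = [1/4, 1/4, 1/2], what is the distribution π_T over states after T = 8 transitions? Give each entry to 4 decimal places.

t=0: π = [0.2500, 0.2500, 0.5000]
t=1: π = [0.2500, 0.5000, 0.2500]
t=2: π = [0.2500, 0.4167, 0.3333]
t=3: π = [0.2500, 0.4444, 0.3056]
t=4: π = [0.2500, 0.4352, 0.3148]
t=5: π = [0.2500, 0.4383, 0.3117]
t=6: π = [0.2500, 0.4372, 0.3128]
t=7: π = [0.2500, 0.4376, 0.3124]
t=8: π = [0.2500, 0.4375, 0.3125]

π = [0.2500, 0.4375, 0.3125]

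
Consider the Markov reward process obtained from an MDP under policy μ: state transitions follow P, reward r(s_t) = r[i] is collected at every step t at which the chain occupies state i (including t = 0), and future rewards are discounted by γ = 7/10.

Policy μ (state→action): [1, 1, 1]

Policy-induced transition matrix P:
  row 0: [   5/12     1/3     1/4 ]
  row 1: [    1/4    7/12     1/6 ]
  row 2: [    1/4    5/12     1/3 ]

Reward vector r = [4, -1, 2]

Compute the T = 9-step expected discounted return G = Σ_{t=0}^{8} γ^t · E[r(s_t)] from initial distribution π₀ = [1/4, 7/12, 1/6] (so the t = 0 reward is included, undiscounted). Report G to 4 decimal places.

G = 3.2973

t=0: π = [0.2500, 0.5833, 0.1667], E[r] = 0.7500, γ^t·E[r] = 0.750000, running G = 0.750000
t=1: π = [0.2917, 0.4931, 0.2153], E[r] = 1.1042, γ^t·E[r] = 0.772917, running G = 1.522917
t=2: π = [0.2986, 0.4745, 0.2269], E[r] = 1.1736, γ^t·E[r] = 0.575069, running G = 2.097986
t=3: π = [0.2998, 0.4709, 0.2294], E[r] = 1.1869, γ^t·E[r] = 0.407114, running G = 2.505100
t=4: π = [0.3000, 0.4702, 0.2299], E[r] = 1.1894, γ^t·E[r] = 0.285582, running G = 2.790682
t=5: π = [0.3000, 0.4700, 0.2300], E[r] = 1.1899, γ^t·E[r] = 0.199986, running G = 2.990668
t=6: π = [0.3000, 0.4700, 0.2300], E[r] = 1.1900, γ^t·E[r] = 0.140000, running G = 3.130668
t=7: π = [0.3000, 0.4700, 0.2300], E[r] = 1.1900, γ^t·E[r] = 0.098001, running G = 3.228669
t=8: π = [0.3000, 0.4700, 0.2300], E[r] = 1.1900, γ^t·E[r] = 0.068601, running G = 3.297270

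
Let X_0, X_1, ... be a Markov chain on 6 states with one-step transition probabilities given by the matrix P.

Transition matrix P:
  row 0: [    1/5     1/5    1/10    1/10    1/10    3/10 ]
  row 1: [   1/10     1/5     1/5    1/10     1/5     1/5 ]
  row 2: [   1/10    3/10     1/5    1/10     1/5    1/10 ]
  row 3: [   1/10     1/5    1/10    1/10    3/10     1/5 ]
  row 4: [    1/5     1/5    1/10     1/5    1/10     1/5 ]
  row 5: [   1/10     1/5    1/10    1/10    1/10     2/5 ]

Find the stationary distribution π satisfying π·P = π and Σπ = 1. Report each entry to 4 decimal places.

Balance equations π_j = Σ_i π_i·P[i][j]:
  π_0 = 1/5·π_0 + 1/10·π_1 + 1/10·π_2 + 1/10·π_3 + 1/5·π_4 + 1/10·π_5
  π_1 = 1/5·π_0 + 1/5·π_1 + 3/10·π_2 + 1/5·π_3 + 1/5·π_4 + 1/5·π_5
  π_2 = 1/10·π_0 + 1/5·π_1 + 1/5·π_2 + 1/10·π_3 + 1/10·π_4 + 1/10·π_5
  π_3 = 1/10·π_0 + 1/10·π_1 + 1/10·π_2 + 1/10·π_3 + 1/5·π_4 + 1/10·π_5
  π_4 = 1/10·π_0 + 1/5·π_1 + 1/5·π_2 + 3/10·π_3 + 1/10·π_4 + 1/10·π_5
  normalize: π_0 + π_1 + π_2 + π_3 + π_4 + π_5 = 1
Solving the linear system gives exactly π = [5050/39249, 19/89, 12/89, 505/4361, 689/4361, 9782/39249].

π = [0.1287, 0.2135, 0.1348, 0.1158, 0.1580, 0.2492]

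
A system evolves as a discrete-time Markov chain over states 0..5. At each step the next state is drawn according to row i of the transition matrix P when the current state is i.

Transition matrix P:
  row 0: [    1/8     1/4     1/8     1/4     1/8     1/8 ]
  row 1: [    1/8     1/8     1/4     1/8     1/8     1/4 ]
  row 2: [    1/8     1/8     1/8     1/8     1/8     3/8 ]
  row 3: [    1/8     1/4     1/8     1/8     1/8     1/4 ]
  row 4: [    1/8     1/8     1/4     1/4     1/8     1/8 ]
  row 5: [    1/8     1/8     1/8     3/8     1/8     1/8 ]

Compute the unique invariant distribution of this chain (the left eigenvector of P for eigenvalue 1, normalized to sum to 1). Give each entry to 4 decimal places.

Balance equations π_j = Σ_i π_i·P[i][j]:
  π_0 = 1/8·π_0 + 1/8·π_1 + 1/8·π_2 + 1/8·π_3 + 1/8·π_4 + 1/8·π_5
  π_1 = 1/4·π_0 + 1/8·π_1 + 1/8·π_2 + 1/4·π_3 + 1/8·π_4 + 1/8·π_5
  π_2 = 1/8·π_0 + 1/4·π_1 + 1/8·π_2 + 1/8·π_3 + 1/4·π_4 + 1/8·π_5
  π_3 = 1/4·π_0 + 1/8·π_1 + 1/8·π_2 + 1/8·π_3 + 1/4·π_4 + 3/8·π_5
  π_4 = 1/8·π_0 + 1/8·π_1 + 1/8·π_2 + 1/8·π_3 + 1/8·π_4 + 1/8·π_5
  normalize: π_0 + π_1 + π_2 + π_3 + π_4 + π_5 = 1
Solving the linear system gives exactly π = [1/8, 439/2632, 425/2632, 551/2632, 1/8, 559/2632].

π = [0.1250, 0.1668, 0.1615, 0.2093, 0.1250, 0.2124]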